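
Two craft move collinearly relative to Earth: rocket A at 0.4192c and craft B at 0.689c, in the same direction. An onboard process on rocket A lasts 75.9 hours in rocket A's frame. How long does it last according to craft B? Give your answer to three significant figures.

The velocity of rocket A relative to craft B is (0.4192 − 0.689)c / (1 − 0.4192×0.689) = −0.37937c; relative speed 0.37937c.
At |u| = 0.37937c, γ = (1 − 0.143922)^(−1/2) = 1.0808.
Rocket A's interval is proper; time dilation gives Δt_B = γΔτ = 1.0808 × 75.9 hours = 82.0 hours.

82.0 hours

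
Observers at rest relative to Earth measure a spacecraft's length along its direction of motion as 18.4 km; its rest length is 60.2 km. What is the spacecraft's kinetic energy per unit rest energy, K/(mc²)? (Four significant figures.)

2.272

Length contraction gives γ = L₀/L = 60.2/18.4 = 3.27174.
Since K = (γ−1)mc², K/(mc²) = 3.27174 − 1 = 2.272.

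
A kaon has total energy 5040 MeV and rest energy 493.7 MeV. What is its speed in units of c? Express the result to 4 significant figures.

0.9952c

γ = E/(mc²) = 5040/493.7 = 10.209.
β = √(1 − 1/γ²) = √(1 − 0.00959475) = √0.99040525 = 0.9952.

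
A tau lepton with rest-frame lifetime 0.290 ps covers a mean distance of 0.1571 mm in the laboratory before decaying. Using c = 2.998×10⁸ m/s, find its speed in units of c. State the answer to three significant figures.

0.875c

Lab distance = (lab lifetime)·v = γτ·βc, so βγ = d/(cτ) = 1.571×10^-4/(2.998×10⁸ × 2.900×10^-13) = 1.807.
With βγ = 1.807: γ² = 1 + (βγ)² = 4.26525, and β = (βγ)/γ = 1.807/2.06525 = 0.875.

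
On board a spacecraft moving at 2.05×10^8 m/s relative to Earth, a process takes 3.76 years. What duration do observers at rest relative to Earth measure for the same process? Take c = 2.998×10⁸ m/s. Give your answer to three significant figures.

β = v/c = (2.05×10^8 m/s)/(2.998×10⁸ m/s) = 0.683789.
γ = 1/√(1 − β²) = 1/√(1 − 0.4675674) = 1/√0.5324326 = 1/0.72968 = 1.3705.
Time dilation: Δt = γ·Δτ = 1.3705 × 3.76 = 5.15 years.

5.15 years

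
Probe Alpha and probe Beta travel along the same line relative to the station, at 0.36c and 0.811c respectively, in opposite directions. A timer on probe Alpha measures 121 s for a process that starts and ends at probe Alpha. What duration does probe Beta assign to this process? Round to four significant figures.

286.4 s

The velocity of probe Alpha relative to probe Beta is (0.36 + 0.811)c / (1 + 0.36×0.811) = 0.90637c; relative speed 0.90637c.
γ for this relative speed: γ = 1/√(1 − 0.821507) = 2.367.
Probe Alpha's interval is proper; time dilation gives Δt_B = γΔτ = 2.367 × 121 s = 286.4 s.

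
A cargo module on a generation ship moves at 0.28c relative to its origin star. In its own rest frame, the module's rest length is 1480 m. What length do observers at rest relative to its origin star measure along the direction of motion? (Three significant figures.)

γ = 1/√(1 − β²) = 1/√(1 − 0.0784) = 1/√0.9216 = 1/0.96 = 1.0417.
Along the direction of motion the measured length is L₀/γ = 1480/1.0417 = 1420 m.

1420 m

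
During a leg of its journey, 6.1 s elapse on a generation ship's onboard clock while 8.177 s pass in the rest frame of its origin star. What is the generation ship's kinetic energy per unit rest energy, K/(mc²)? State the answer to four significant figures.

0.3405

The time-dilation ratio gives γ = 8.177/6.1 = 1.34049.
Since K = (γ−1)mc², K/(mc²) = 1.34049 − 1 = 0.3405.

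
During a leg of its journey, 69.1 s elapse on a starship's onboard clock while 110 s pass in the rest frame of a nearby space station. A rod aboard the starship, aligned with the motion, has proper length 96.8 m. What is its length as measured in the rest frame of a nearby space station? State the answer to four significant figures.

60.81 m

γ = Δt/Δτ = 110/69.1 = 1.5919.
L = L₀/γ = 96.8/1.5919 = 60.81 m.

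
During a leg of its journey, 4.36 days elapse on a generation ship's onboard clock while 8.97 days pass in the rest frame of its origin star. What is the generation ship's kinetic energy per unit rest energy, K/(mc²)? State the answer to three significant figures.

The time-dilation ratio gives γ = 8.97/4.36 = 2.05734.
Since K = (γ−1)mc², K/(mc²) = 2.05734 − 1 = 1.06.

1.06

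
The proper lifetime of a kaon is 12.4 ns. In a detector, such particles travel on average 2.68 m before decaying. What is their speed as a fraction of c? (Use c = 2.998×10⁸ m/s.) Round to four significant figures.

Lab distance = (lab lifetime)·v = γτ·βc, so βγ = d/(cτ) = 2.680/(2.998×10⁸ × 1.240×10^-8) = 0.72091.
With βγ = 0.72091: γ² = 1 + (βγ)² = 1.519711, and β = (βγ)/γ = 0.72091/1.23277 = 0.5848.

0.5848c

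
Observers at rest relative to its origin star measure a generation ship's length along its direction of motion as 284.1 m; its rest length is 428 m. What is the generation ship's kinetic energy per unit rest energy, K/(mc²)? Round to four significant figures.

γ = L₀/L = 428/284.1 = 1.50651.
Since K = (γ−1)mc², K/(mc²) = 1.50651 − 1 = 0.5065.

0.5065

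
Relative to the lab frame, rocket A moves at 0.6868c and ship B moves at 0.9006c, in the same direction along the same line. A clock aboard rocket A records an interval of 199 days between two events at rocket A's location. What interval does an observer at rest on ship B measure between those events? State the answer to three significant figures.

The velocity of rocket A relative to ship B is (0.6868 − 0.9006)c / (1 − 0.6868×0.9006) = −0.56047c; relative speed 0.56047c.
γ for this relative speed: γ = 1/√(1 − 0.314127) = 1.2075.
Rocket A's interval is proper; time dilation gives Δt_B = γΔτ = 1.2075 × 199 days = 240 days.

240 days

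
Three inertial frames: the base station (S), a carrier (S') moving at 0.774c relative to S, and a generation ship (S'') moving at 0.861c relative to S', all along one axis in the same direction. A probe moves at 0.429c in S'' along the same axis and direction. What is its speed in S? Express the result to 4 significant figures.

0.9924c

First combine the probe and generation ship (S''→S'): u₁ = (0.429 + 0.861)/(1 + 0.429×0.861) = 1.29/1.369369 = 0.94204.
Then combine with the carrier (S'→S): u = (0.94204 + 0.774)/(1 + 0.94204×0.774) = 1.71604/1.72913896 = 0.99242.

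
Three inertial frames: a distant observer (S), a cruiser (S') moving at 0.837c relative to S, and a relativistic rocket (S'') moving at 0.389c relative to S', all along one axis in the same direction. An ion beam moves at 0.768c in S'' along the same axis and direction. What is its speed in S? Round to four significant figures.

0.9898c

Compose velocities in two stages. Stage 1 (into S'): u₁ = (0.768+0.389)/(1+0.768×0.389) = 0.89086.
Stage 2 (into S): u = (0.89086+0.837)/(1+0.89086×0.837) = 0.98981, so the speed is 0.9898c.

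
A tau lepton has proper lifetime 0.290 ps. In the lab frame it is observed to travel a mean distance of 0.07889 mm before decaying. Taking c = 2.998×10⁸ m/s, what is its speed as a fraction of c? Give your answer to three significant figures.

0.672c

d = βγcτ ⇒ βγ = d/(cτ) = 7.889×10^-5 m / (8.6942×10^-5 m) = 0.90739.
β = (βγ)/√(1+(βγ)²) = 0.90739/√1.823357 = 0.672.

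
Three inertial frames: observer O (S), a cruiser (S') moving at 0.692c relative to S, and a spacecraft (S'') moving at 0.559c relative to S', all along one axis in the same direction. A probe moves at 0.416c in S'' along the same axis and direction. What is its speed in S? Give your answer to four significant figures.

0.9584c

First combine the probe and spacecraft (S''→S'): u₁ = (0.416 + 0.559)/(1 + 0.416×0.559) = 0.975/1.232544 = 0.79105.
Then combine with the cruiser (S'→S): u = (0.79105 + 0.692)/(1 + 0.79105×0.692) = 1.48305/1.5474066 = 0.95841.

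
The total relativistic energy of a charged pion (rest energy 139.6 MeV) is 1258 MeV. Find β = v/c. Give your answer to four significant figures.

γ = E/(mc²) = 1258/139.6 = 9.0115.
β = √(1 − 1/γ²) = √(1 − 0.0123142) = √0.9876858 = 0.9938.

0.9938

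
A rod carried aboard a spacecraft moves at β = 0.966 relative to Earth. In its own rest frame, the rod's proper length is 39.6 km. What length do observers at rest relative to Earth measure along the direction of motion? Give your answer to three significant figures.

γ = 1/√(1 − β²) = 1/√(1 − 0.933156) = 1/√0.066844 = 1/0.258542 = 3.8678.
Length contraction: L = L₀/γ = 39.6/3.8678 = 10.2 km.

10.2 km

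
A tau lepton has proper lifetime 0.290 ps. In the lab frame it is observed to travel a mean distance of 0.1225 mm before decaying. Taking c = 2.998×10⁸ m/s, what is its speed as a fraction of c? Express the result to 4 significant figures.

0.8155c

d = βγcτ ⇒ βγ = d/(cτ) = 1.225×10^-4 m / (8.6942×10^-5 m) = 1.409.
β = (βγ)/√(1+(βγ)²) = 1.409/√2.98528 = 0.8155.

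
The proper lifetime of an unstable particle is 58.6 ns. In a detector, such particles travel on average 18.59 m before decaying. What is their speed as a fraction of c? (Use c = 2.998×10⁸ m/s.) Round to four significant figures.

Lab distance = (lab lifetime)·v = γτ·βc, so βγ = d/(cτ) = 18.59/(2.998×10⁸ × 5.860×10^-8) = 1.0582.
With βγ = 1.0582: γ² = 1 + (βγ)² = 2.11979, and β = (βγ)/γ = 1.0582/1.45595 = 0.7268.

0.7268c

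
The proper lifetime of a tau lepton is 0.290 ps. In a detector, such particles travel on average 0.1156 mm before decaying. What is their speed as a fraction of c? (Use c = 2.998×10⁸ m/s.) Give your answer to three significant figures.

d = βγcτ ⇒ βγ = d/(cτ) = 1.156×10^-4 m / (8.6942×10^-5 m) = 1.3296.
β = (βγ)/√(1+(βγ)²) = 1.3296/√2.76784 = 0.799.

0.799c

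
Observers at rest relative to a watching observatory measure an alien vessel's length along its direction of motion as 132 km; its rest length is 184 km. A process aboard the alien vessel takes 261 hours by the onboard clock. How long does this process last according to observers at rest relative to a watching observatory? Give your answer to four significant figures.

γ = L₀/L = 184/132 = 1.39394.
The same γ dilates the second interval: 1.39394 × 261 hours = 363.8 hours.

363.8 hours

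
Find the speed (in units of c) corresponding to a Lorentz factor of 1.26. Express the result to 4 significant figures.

0.6084c

β = √(1 − 1/γ²) = √(1 − 1/1.5876) = √0.370118 = 0.6084.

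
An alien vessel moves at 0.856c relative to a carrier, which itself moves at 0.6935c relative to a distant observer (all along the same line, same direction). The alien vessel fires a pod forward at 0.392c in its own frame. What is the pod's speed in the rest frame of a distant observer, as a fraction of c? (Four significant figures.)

First combine the pod and alien vessel (S''→S'): u₁ = (0.392 + 0.856)/(1 + 0.392×0.856) = 1.248/1.335552 = 0.93445.
Then combine with the carrier (S'→S): u = (0.93445 + 0.6935)/(1 + 0.93445×0.6935) = 1.62795/1.648041075 = 0.98781.

0.9878c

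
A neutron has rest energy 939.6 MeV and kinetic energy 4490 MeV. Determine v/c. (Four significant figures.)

0.9849

γ = 1 + K/(mc²) = 1 + 4490/939.6 = 5.7786.
β = √(1 − 1/γ²) = √(1 − 0.0299471) = √0.9700529 = 0.9849.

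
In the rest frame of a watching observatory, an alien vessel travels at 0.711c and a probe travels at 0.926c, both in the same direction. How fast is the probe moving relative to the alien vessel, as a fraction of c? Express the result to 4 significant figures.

0.6294c

Transform to the alien vessel's frame: u' = (u − v)/(1 − uv/c²).
u' = (0.926 − 0.711)/(1 − 0.926×0.711) = 0.215/0.341614 = 0.62937.
Speed in the alien vessel's frame: 0.6294c (in the same direction).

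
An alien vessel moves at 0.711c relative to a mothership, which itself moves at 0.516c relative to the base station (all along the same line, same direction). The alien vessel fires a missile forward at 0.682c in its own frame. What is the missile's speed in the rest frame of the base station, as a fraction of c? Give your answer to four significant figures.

0.9798c

First combine the missile and alien vessel (S''→S'): u₁ = (0.682 + 0.711)/(1 + 0.682×0.711) = 1.393/1.484902 = 0.93811.
Then combine with the mothership (S'→S): u = (0.93811 + 0.516)/(1 + 0.93811×0.516) = 1.45411/1.48406476 = 0.97982.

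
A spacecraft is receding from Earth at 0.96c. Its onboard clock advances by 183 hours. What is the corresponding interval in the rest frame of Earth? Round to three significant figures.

654 hours

With β = 0.96, γ = 1/√(1 − 0.96²) = 1/√0.0784 = 3.5714.
The onboard clock measures proper time, so the interval in the rest frame of Earth is dilated: Δt = γ·Δτ = 3.5714 × 183 hours = 654 hours.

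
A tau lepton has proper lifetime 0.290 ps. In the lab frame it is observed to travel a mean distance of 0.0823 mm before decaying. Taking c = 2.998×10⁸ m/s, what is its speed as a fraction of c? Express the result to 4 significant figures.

Let x = d/(cτ) = 8.230×10^-5 m / (2.998×10⁸ m/s × 2.900×10^-13 s) = 0.94661. Since d = βγcτ, x = βγ = β/√(1−β²).
Solving: β² = x²/(1+x²) = 0.89607/1.89607 = 0.472593, so β = 0.6875.

0.6875c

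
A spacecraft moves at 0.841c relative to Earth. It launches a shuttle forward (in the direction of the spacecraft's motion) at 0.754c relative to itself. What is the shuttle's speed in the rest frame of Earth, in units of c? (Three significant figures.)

Relativistic velocity addition: u = (u' + v)/(1 + u'v/c²), with u' = 0.754c and v = 0.841c.
Numerator: 0.754 + 0.841 = 1.595. Denominator: 1 + (0.754)(0.841) = 1.634114.
u = 1.595/1.634114 = 0.97606, so the speed is 0.976c.

0.976c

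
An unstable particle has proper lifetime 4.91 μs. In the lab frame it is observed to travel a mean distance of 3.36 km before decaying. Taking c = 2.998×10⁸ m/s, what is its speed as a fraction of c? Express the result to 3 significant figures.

0.916c

Let x = d/(cτ) = 3360 m / (2.998×10⁸ m/s × 4.910×10^-6 s) = 2.2826. Since d = βγcτ, x = βγ = β/√(1−β²).
Solving: β² = x²/(1+x²) = 5.21026/6.21026 = 0.838976, so β = 0.916.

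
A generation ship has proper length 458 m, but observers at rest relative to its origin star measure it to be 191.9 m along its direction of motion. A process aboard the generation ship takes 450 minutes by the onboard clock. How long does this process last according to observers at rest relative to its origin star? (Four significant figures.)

From L = L₀/γ: γ = 458/191.9 = 2.38666.
Δt = γΔτ = 2.38666 × 450 = 1074 minutes.

1074 minutes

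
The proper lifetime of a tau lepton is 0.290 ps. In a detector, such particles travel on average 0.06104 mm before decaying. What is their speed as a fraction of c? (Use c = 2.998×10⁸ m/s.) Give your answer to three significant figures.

0.575c

Lab distance = (lab lifetime)·v = γτ·βc, so βγ = d/(cτ) = 6.104×10^-5/(2.998×10⁸ × 2.900×10^-13) = 0.70208.
With βγ = 0.70208: γ² = 1 + (βγ)² = 1.492916, and β = (βγ)/γ = 0.70208/1.22185 = 0.575.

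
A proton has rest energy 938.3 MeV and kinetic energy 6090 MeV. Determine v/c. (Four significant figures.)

γ = 1 + K/(mc²) = 1 + 6090/938.3 = 7.4905.
β = √(1 − 1/γ²) = √(1 − 0.0178229) = √0.9821771 = 0.9910.

0.9910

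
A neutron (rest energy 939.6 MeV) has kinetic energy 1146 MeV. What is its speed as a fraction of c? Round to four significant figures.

K = (γ−1)mc², so γ = 1 + 1146/939.6 = 2.2197.
Then v/c = √(1 − γ⁻²) = √(1 − 0.20296) = √0.79704 = 0.8928.

0.8928c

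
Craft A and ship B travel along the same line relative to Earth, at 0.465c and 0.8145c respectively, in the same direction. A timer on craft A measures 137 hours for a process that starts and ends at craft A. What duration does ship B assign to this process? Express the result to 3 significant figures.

166 hours

The velocity of craft A relative to ship B is (0.465 − 0.8145)c / (1 − 0.465×0.8145) = −0.56257c; relative speed 0.56257c.
γ for this relative speed: γ = 1/√(1 − 0.316485) = 1.2096.
Craft A's interval is proper; time dilation gives Δt_B = γΔτ = 1.2096 × 137 hours = 166 hours.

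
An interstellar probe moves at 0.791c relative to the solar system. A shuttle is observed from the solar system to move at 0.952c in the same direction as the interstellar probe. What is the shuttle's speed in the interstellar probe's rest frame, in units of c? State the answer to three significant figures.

0.652c

Transform to the interstellar probe's frame: u' = (u − v)/(1 − uv/c²).
u' = (0.952 − 0.791)/(1 − 0.952×0.791) = 0.161/0.246968 = 0.65191.
Speed in the interstellar probe's frame: 0.652c (in the same direction).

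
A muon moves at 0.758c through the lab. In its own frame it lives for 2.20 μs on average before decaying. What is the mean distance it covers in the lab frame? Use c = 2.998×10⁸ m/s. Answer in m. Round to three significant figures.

With β = 0.758, γ = 1/√(1 − 0.758²) = 1/√0.425436 = 1.5331.
Lab-frame lifetime: Δt = γτ = 1.5331 × 2.20 μs = 3.3728 μs.
Distance: d = vΔt = 0.758 × 2.998×10⁸ m/s × 3.3728×10^-6 s = 766 m.

766 m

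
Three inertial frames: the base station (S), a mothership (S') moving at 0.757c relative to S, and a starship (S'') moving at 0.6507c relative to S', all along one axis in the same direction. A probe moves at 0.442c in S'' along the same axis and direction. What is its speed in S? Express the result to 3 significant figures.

0.978c

Compose velocities in two stages. Stage 1 (into S'): u₁ = (0.442+0.6507)/(1+0.442×0.6507) = 0.84863.
Stage 2 (into S): u = (0.84863+0.757)/(1+0.84863×0.757) = 0.9776, so the speed is 0.978c.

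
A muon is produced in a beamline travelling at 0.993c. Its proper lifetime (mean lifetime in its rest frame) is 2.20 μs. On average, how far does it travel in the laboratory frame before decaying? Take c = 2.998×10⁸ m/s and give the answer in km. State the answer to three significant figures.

With β = 0.993, γ = 1/√(1 − 0.993²) = 1/√0.013951 = 8.4664.
Lab-frame lifetime: Δt = γτ = 8.4664 × 2.20 μs = 18.626 μs.
Distance: d = vΔt = 0.993 × 2.998×10⁸ m/s × 1.8626×10^-5 s = 5540 m = 5.54 km.

5.54 km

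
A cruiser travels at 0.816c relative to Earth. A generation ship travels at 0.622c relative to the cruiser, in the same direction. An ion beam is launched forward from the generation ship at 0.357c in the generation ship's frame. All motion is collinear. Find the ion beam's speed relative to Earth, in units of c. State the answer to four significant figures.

0.9779c

First combine the ion beam and generation ship (S''→S'): u₁ = (0.357 + 0.622)/(1 + 0.357×0.622) = 0.979/1.222054 = 0.80111.
Then combine with the cruiser (S'→S): u = (0.80111 + 0.816)/(1 + 0.80111×0.816) = 1.61711/1.65370576 = 0.97787.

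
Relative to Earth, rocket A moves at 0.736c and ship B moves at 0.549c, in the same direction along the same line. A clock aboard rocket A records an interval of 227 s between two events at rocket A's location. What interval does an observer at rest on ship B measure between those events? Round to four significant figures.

Speed of rocket A in ship B's frame: u = (v_A − v_B)/(1 − v_A v_B/c²) = (0.736 − 0.549)/(1 − 0.736×0.549) = 0.187/0.595936 = 0.31379; |u| = 0.31379c.
γ for this relative speed: γ = 1/√(1 − 0.0984642) = 1.0532.
The clock on rocket A records proper time, so ship B measures Δt = γΔτ = 1.0532 × 227 = 239.1 s.

239.1 s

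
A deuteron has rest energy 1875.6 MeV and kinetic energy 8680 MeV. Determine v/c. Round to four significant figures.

0.9841

K = (γ−1)mc², so γ = 1 + 8680/1875.6 = 5.6279.
Then v/c = √(1 − γ⁻²) = √(1 − 0.0315724) = √0.9684276 = 0.9841.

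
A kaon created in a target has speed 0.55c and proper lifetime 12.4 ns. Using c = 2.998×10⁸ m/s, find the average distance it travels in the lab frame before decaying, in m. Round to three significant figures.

γ = 1/√(1 − β²) = 1/√(1 − 0.3025) = 1/√0.6975 = 1/0.835165 = 1.1974.
Lab-frame lifetime: Δt = γτ = 1.1974 × 12.4 ns = 14.848 ns.
Distance: d = vΔt = 0.55 × 2.998×10⁸ m/s × 1.4848×10^-8 s = 2.45 m.

2.45 m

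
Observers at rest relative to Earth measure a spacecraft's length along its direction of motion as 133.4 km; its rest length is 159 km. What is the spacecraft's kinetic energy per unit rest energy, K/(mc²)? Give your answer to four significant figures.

From L = L₀/γ: γ = 159/133.4 = 1.1919.
K/(mc²) = γ − 1 = 1.1919 − 1 = 0.1919.

0.1919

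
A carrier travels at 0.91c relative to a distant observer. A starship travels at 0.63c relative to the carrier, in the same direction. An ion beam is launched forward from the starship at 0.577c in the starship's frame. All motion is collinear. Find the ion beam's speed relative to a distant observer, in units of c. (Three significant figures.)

Compose velocities in two stages. Stage 1 (into S'): u₁ = (0.577+0.63)/(1+0.577×0.63) = 0.88522.
Stage 2 (into S): u = (0.88522+0.91)/(1+0.88522×0.91) = 0.99428, so the speed is 0.994c.

0.994c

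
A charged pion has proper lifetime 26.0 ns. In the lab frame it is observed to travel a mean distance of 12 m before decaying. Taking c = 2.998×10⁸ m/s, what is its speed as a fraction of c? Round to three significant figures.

d = βγcτ ⇒ βγ = d/(cτ) = 12.00 m / (7.7948 m) = 1.5395.
β = (βγ)/√(1+(βγ)²) = 1.5395/√3.37006 = 0.839.

0.839c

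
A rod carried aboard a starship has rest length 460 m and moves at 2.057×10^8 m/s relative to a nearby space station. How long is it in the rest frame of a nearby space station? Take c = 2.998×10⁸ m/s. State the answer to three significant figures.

335 m

β = v/c = (2.057×10^8 m/s)/(2.998×10⁸ m/s) = 0.686124.
γ = 1/√(1 − β²) = 1/√(1 − 0.4707661) = 1/√0.5292339 = 1/0.727485 = 1.3746.
Length contraction: L = L₀/γ = 460/1.3746 = 335 m.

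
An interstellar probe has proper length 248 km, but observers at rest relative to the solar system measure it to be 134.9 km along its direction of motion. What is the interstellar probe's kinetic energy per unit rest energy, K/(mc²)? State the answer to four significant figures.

From L = L₀/γ: γ = 248/134.9 = 1.8384.
K/(mc²) = γ − 1 = 1.8384 − 1 = 0.8384.

0.8384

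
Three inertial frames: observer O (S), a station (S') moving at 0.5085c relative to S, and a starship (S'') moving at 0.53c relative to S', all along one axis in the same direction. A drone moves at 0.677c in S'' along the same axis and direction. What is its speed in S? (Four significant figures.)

First combine the drone and starship (S''→S'): u₁ = (0.677 + 0.53)/(1 + 0.677×0.53) = 1.207/1.35881 = 0.88828.
Then combine with the station (S'→S): u = (0.88828 + 0.5085)/(1 + 0.88828×0.5085) = 1.39678/1.45169038 = 0.96217.

0.9622c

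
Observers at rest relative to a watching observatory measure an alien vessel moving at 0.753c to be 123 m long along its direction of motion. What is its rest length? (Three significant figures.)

Lorentz factor: γ = (1 − 0.567009)^(−1/2) = 1.5197.
Proper length: L₀ = γ·L = 1.5197 × 123 = 187 m.

187 m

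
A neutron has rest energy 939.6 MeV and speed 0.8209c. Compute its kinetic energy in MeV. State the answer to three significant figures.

706 MeV

With β = 0.8209, γ = 1/√(1 − 0.8209²) = 1/√0.32612319 = 1.75109.
Kinetic energy: K = (γ − 1)mc² = (1.75109 − 1) × 939.6 MeV = 0.75109 × 939.6 = 706 MeV.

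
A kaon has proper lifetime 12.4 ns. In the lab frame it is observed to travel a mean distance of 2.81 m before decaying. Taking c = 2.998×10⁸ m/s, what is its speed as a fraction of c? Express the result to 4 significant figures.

d = βγcτ ⇒ βγ = d/(cτ) = 2.810 m / (3.71752 m) = 0.75588.
β = (βγ)/√(1+(βγ)²) = 0.75588/√1.571355 = 0.6030.

0.6030c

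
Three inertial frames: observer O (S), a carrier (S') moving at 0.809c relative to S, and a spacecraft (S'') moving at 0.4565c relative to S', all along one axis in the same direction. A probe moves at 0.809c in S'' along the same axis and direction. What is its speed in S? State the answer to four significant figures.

Compose velocities in two stages. Stage 1 (into S'): u₁ = (0.809+0.4565)/(1+0.809×0.4565) = 0.92419.
Stage 2 (into S): u = (0.92419+0.809)/(1+0.92419×0.809) = 0.99171, so the speed is 0.9917c.

0.9917c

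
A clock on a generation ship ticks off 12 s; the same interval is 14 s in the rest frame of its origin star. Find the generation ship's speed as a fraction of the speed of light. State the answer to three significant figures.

0.515c

γ = Δt/Δτ = 14/12 = 1.1667.
β = √(1 − 1/γ²) = √(1 − 0.734652) = √0.265348 = 0.515.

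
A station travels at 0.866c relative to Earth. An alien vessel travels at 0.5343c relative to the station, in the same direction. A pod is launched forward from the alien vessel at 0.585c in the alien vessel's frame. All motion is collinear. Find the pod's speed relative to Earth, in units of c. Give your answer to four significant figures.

0.9887c

Apply u = (u'+v)/(1+u'v) twice. Pod in the station frame: (0.585+0.5343)/(1+0.585·0.5343) = 1.1193/1.3125655 = 0.85276c.
That velocity, transformed to the rest frame of Earth: (0.85276+0.866)/(1+0.85276·0.866) = 1.71876/1.73849016 = 0.98865c.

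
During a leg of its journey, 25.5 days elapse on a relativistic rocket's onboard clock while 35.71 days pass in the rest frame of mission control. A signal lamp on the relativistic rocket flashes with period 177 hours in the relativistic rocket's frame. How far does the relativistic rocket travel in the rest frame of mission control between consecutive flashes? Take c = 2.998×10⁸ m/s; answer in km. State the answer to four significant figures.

1.873×10^11 km

From Δt = γΔτ: γ = 35.71/25.5 = 1.40039.
β = √(1 − 1/γ²) = 0.70006. Lab-frame period = γτ = 1.40039×177 hours = 247.87 hours. Distance = βc × γτ = 0.70006 × 2.998×10⁸ m/s × 892332 s = 1.8728×10^14 m = 1.873×10^11 km.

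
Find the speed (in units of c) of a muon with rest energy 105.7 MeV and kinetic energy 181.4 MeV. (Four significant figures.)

0.9298c

K = (γ−1)mc², so γ = 1 + 181.4/105.7 = 2.7162.
Then v/c = √(1 − γ⁻²) = √(1 − 0.135543) = √0.864457 = 0.9298.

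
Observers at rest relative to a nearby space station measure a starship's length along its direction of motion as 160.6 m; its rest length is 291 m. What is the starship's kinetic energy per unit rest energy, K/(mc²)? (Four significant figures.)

0.8120

Length contraction gives γ = L₀/L = 291/160.6 = 1.81196.
K/(mc²) = γ − 1 = 1.81196 − 1 = 0.8120.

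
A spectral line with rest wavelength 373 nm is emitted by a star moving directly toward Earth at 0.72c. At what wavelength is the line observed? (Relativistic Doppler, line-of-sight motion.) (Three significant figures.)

Relativistic Doppler for wavelength: λ_obs = λ_src · √((1−β)/(1+β)).
With β = 0.72: factor = √(0.28/1.72) = 0.40347.
λ_obs = 373 × 0.40347 = 150 nm.

150 nm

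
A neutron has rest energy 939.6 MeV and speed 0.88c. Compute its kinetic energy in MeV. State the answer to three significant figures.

γ = 1/√(1 − β²) = 1/√(1 − 0.7744) = 1/√0.2256 = 1/0.474974 = 2.1054.
Kinetic energy: K = (γ − 1)mc² = (2.1054 − 1) × 939.6 MeV = 1.1054 × 939.6 = 1040 MeV.

1040 MeV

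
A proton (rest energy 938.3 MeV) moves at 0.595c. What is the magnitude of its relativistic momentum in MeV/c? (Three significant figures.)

With β = 0.595, γ = 1/√(1 − 0.595²) = 1/√0.645975 = 1.2442.
Momentum: p = γβ·mc = 1.2442 × 0.595 × 938.3 MeV/c = 695 MeV/c.

695 MeV/c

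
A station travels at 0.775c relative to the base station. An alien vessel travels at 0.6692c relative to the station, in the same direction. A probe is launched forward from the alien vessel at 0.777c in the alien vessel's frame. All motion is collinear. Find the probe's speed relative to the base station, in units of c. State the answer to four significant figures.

Apply u = (u'+v)/(1+u'v) twice. Probe in the station frame: (0.777+0.6692)/(1+0.777·0.6692) = 1.4462/1.5199684 = 0.95147c.
That velocity, transformed to the rest frame of the base station: (0.95147+0.775)/(1+0.95147·0.775) = 1.72647/1.73738925 = 0.99372c.

0.9937c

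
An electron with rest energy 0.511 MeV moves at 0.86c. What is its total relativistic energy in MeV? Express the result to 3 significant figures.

β² = 0.7396, so γ = 1/√0.2604 = 1.9597.
Total energy: E = γmc² = 1.9597 × 0.511 MeV = 1.00 MeV.

1.00 MeV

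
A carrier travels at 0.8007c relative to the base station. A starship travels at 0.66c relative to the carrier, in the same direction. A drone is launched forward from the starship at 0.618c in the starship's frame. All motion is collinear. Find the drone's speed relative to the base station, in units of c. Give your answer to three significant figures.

0.989c

Apply u = (u'+v)/(1+u'v) twice. Drone in the carrier frame: (0.618+0.66)/(1+0.618·0.66) = 1.278/1.40788 = 0.90775c.
That velocity, transformed to the rest frame of the base station: (0.90775+0.8007)/(1+0.90775·0.8007) = 1.70845/1.726835425 = 0.98935c.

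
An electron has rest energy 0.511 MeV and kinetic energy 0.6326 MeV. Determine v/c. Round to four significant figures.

γ = 1 + K/(mc²) = 1 + 0.6326/0.511 = 2.238.
β = √(1 − 1/γ²) = √(1 − 0.199655) = √0.800345 = 0.8946.

0.8946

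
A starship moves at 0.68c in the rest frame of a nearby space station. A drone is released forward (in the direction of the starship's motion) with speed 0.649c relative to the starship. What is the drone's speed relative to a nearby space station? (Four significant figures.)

Relativistic velocity addition: u = (u' + v)/(1 + u'v/c²), with u' = 0.649c and v = 0.68c.
Numerator: 0.649 + 0.68 = 1.329. Denominator: 1 + (0.649)(0.68) = 1.44132.
u = 1.329/1.44132 = 0.92207, so the speed is 0.9221c.

0.9221c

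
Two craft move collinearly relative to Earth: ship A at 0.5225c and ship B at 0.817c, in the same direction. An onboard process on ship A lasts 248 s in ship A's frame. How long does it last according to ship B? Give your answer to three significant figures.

289 s

The velocity of ship A relative to ship B is (0.5225 − 0.817)c / (1 − 0.5225×0.817) = −0.51386c; relative speed 0.51386c.
γ for this relative speed: γ = 1/√(1 − 0.264052) = 1.1657.
Ship A's interval is proper; time dilation gives Δt_B = γΔτ = 1.1657 × 248 s = 289 s.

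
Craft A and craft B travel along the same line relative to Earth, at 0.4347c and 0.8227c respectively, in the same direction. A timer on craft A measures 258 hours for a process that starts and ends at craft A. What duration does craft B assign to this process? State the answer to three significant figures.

324 hours

Speed of craft A in craft B's frame: u = (v_A − v_B)/(1 − v_A v_B/c²) = (0.4347 − 0.8227)/(1 − 0.4347×0.8227) = −0.388/0.64237231 = −0.60401; |u| = 0.60401c.
At |u| = 0.60401c, γ = (1 − 0.364828)^(−1/2) = 1.2547.
Craft A's interval is proper; time dilation gives Δt_B = γΔτ = 1.2547 × 258 hours = 324 hours.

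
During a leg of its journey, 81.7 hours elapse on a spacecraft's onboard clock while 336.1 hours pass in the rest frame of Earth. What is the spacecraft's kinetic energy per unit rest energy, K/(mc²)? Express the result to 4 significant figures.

3.114

The time-dilation ratio gives γ = 336.1/81.7 = 4.11383.
Since K = (γ−1)mc², K/(mc²) = 4.11383 − 1 = 3.114.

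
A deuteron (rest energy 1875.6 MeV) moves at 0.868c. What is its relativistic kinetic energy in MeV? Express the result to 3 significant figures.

1900 MeV

β² = 0.753424, so γ = 1/√0.246576 = 2.0138.
Kinetic energy: K = (γ − 1)mc² = (2.0138 − 1) × 1875.6 MeV = 1.0138 × 1875.6 = 1900 MeV.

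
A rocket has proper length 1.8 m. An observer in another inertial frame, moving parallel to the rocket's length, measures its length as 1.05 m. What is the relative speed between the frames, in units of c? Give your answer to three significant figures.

Length contraction gives γ = L₀/L = 1.8/1.05 = 1.7143.
β = √(1 − 1/γ²) = √0.659728 = 0.812.

0.812c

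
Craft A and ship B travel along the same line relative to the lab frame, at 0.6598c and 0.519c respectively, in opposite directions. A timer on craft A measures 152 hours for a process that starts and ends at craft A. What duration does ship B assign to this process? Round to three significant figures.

318 hours

Transform craft A's velocity into ship B's frame: (0.6598 + 0.519)/(1 + 0.6598·0.519) = 1.1788/1.3424362, so the relative speed is 0.87811c.
γ for this relative speed: γ = 1/√(1 − 0.771077) = 2.09.
Craft A's interval is proper; time dilation gives Δt_B = γΔτ = 2.09 × 152 hours = 318 hours.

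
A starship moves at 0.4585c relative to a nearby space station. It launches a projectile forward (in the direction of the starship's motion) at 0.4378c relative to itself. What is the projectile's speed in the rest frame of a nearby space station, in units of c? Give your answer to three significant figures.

Relativistic velocity addition: u = (u' + v)/(1 + u'v/c²), with u' = 0.4378c and v = 0.4585c.
Numerator: 0.4378 + 0.4585 = 0.8963. Denominator: 1 + (0.4378)(0.4585) = 1.2007313.
u = 0.8963/1.2007313 = 0.74646, so the speed is 0.746c.

0.746c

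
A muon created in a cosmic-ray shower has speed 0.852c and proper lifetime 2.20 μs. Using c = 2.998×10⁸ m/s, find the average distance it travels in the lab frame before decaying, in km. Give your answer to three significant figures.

1.07 km

Lorentz factor: γ = (1 − 0.725904)^(−1/2) = 1.9101.
Lab-frame lifetime: Δt = γτ = 1.9101 × 2.20 μs = 4.2022 μs.
Distance: d = vΔt = 0.852 × 2.998×10⁸ m/s × 4.2022×10^-6 s = 1070 m = 1.07 km.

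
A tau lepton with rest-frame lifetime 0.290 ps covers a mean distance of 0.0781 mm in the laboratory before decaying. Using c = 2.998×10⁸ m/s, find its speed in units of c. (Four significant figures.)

0.6683c

d = βγcτ ⇒ βγ = d/(cτ) = 7.810×10^-5 m / (8.6942×10^-5 m) = 0.8983.
β = (βγ)/√(1+(βγ)²) = 0.8983/√1.806943 = 0.6683.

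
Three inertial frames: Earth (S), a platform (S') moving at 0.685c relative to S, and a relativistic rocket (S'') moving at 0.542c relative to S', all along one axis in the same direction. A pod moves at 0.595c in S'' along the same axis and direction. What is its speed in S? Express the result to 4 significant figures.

Apply u = (u'+v)/(1+u'v) twice. Pod in the platform frame: (0.595+0.542)/(1+0.595·0.542) = 1.137/1.32249 = 0.85974c.
That velocity, transformed to the rest frame of Earth: (0.85974+0.685)/(1+0.85974·0.685) = 1.54474/1.5889219 = 0.97219c.

0.9722c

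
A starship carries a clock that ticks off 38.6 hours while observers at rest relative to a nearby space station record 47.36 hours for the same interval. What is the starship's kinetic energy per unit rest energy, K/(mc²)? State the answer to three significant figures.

0.227

The time-dilation ratio gives γ = 47.36/38.6 = 1.22694.
Since K = (γ−1)mc², K/(mc²) = 1.22694 − 1 = 0.227.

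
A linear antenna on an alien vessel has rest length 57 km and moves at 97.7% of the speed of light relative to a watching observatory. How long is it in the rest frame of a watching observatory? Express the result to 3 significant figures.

Lorentz factor: γ = (1 − 0.954529)^(−1/2) = 4.6896.
Along the direction of motion the measured length is L₀/γ = 57/4.6896 = 12.2 km.

12.2 km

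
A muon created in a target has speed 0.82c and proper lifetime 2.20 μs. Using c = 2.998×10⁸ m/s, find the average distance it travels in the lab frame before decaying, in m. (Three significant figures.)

γ = 1/√(1 − β²) = 1/√(1 − 0.6724) = 1/√0.3276 = 1/0.572364 = 1.7471.
Lab-frame lifetime: Δt = γτ = 1.7471 × 2.20 μs = 3.8436 μs.
Distance: d = vΔt = 0.82 × 2.998×10⁸ m/s × 3.8436×10^-6 s = 945 m.

945 m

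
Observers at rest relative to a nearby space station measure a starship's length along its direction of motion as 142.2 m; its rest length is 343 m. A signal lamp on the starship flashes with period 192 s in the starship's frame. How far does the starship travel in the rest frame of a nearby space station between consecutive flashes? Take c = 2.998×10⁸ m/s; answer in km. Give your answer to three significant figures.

1.26×10^8 km

From L = L₀/γ: γ = 343/142.2 = 2.4121.
β = √(1 − 1/γ²) = 0.91001. Lab-frame period = γτ = 2.4121×192 s = 463.12 s. Distance = βc × γτ = 0.91001 × 2.998×10⁸ m/s × 463.12 s = 1.2635×10^11 m = 1.26×10^8 km.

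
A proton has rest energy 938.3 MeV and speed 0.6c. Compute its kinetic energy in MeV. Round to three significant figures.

γ = 1/√(1 − β²) = 1/√(1 − 0.36) = 1/√0.64 = 1/0.8 = 1.25.
Kinetic energy: K = (γ − 1)mc² = (1.25 − 1) × 938.3 MeV = 0.25 × 938.3 = 235 MeV.

235 MeV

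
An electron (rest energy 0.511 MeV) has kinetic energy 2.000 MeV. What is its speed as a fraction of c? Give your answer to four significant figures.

0.9791c

K = (γ−1)mc², so γ = 1 + 2.000/0.511 = 4.9139.
Then v/c = √(1 − γ⁻²) = √(1 − 0.041414) = √0.958586 = 0.9791.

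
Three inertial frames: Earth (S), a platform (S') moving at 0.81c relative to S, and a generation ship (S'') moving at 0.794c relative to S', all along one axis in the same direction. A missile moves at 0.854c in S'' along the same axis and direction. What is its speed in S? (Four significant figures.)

Compose velocities in two stages. Stage 1 (into S'): u₁ = (0.854+0.794)/(1+0.854×0.794) = 0.98208.
Stage 2 (into S): u = (0.98208+0.81)/(1+0.98208×0.81) = 0.9981, so the speed is 0.9981c.

0.9981c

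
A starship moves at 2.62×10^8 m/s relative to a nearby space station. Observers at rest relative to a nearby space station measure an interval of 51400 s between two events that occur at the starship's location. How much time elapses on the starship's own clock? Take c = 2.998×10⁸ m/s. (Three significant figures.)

25000 s

β = v/c = (2.62×10^8 m/s)/(2.998×10⁸ m/s) = 0.873916.
γ = 1/√(1 − β²) = 1/√(1 − 0.7637292) = 1/√0.2362708 = 1/0.486077 = 2.0573.
The moving clock records proper time: Δτ = Δt/γ = 51400/2.0573 = 25000 s.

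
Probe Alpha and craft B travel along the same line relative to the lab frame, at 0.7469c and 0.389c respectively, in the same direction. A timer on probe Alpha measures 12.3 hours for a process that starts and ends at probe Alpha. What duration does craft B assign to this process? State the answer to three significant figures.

14.2 hours

Transform probe Alpha's velocity into craft B's frame: (0.7469 − 0.389)/(1 − 0.7469·0.389) = 0.3579/0.7094559, so the relative speed is 0.50447c.
γ for this relative speed: γ = 1/√(1 − 0.25449) = 1.1582.
The clock on probe Alpha records proper time, so craft B measures Δt = γΔτ = 1.1582 × 12.3 = 14.2 hours.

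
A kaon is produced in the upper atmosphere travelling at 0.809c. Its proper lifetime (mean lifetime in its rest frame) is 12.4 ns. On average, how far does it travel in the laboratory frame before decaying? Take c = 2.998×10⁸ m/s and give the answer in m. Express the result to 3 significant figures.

5.12 m

γ = 1/√(1 − β²) = 1/√(1 − 0.654481) = 1/√0.345519 = 1/0.587809 = 1.7012.
Lab-frame lifetime: Δt = γτ = 1.7012 × 12.4 ns = 21.095 ns.
Distance: d = vΔt = 0.809 × 2.998×10⁸ m/s × 2.1095×10^-8 s = 5.12 m.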